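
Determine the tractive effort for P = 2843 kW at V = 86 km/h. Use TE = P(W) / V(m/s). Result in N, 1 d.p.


Convert: P = 2843 kW = 2843000 W
V = 86 / 3.6 = 23.8889 m/s
TE = 2843000 / 23.8889
TE = 119009.3 N

119009.3


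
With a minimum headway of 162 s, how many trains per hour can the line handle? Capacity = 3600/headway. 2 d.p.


Capacity = 3600 / headway
Capacity = 3600 / 162
Capacity = 22.22 trains/hour

22.22


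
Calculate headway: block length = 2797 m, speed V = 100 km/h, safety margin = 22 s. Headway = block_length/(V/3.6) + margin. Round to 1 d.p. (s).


V = 100 / 3.6 = 27.7778 m/s
Block traversal time = 2797 / 27.7778 = 100.692 s
Headway = 100.692 + 22
Headway = 122.7 s

122.7


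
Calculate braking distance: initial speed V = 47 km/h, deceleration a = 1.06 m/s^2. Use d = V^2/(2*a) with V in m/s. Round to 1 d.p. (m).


Convert speed: V = 47 / 3.6 = 13.0556 m/s
V^2 = 170.4475
d = 170.4475 / (2 * 1.06)
d = 170.4475 / 2.12
d = 80.4 m

80.4


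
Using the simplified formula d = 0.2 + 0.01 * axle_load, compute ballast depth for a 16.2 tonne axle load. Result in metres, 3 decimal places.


d = 0.2 + 0.01 * 16.2
d = 0.2 + 0.162
d = 0.362 m

0.362


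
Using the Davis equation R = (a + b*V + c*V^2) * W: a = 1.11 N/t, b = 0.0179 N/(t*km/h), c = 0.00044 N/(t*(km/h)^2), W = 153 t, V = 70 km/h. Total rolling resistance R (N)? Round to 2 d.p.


b*V = 0.0179 * 70 = 1.253
c*V^2 = 0.00044 * 4900 = 2.156
R_per_t = 1.11 + 1.253 + 2.156 = 4.519 N/t
R_total = 4.519 * 153 = 691.41 N

691.41


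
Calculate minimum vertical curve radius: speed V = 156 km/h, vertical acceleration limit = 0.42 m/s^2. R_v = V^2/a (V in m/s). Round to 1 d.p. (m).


Convert speed: V = 156 / 3.6 = 43.3333 m/s
V^2 = 1877.7778 m^2/s^2
R_v = 1877.7778 / 0.42
R_v = 4470.9 m

4470.9


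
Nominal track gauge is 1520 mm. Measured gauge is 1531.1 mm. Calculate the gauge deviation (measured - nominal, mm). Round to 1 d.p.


Deviation = measured - nominal
Deviation = 1531.1 - 1520
Deviation = 11.1 mm

11.1


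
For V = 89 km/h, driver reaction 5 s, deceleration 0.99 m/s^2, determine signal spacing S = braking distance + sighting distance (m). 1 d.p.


V = 89 / 3.6 = 24.7222 m/s
Braking distance = 24.7222^2 / (2*0.99) = 308.6809 m
Sighting distance = 24.7222 * 5 = 123.6111 m
S = 308.6809 + 123.6111 = 432.3 m

432.3


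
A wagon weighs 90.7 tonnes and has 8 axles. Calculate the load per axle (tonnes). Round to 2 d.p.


Load per axle = total weight / number of axles
Load = 90.7 / 8
Load = 11.34 tonnes

11.34


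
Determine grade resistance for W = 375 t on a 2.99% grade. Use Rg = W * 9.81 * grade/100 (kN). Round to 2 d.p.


Rg = W * 9.81 * grade / 100
Rg = 375 * 9.81 * 2.99 / 100
Rg = 3678.75 * 0.0299
Rg = 109.99 kN

109.99


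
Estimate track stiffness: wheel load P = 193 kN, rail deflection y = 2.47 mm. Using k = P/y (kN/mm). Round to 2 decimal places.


Track stiffness k = P / y
k = 193 / 2.47
k = 78.14 kN/mm

78.14


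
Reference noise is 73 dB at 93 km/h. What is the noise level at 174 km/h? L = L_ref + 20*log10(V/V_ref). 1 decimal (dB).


V/V_ref = 174 / 93 = 1.870968
log10(1.870968) = 0.272066
20 * 0.272066 = 5.4413
L = 73 + 5.4413 = 78.4 dB

78.4


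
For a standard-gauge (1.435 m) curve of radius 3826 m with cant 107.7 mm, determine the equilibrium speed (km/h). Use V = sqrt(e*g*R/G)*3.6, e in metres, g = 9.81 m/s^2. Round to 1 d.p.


Convert cant: e = 107.7 mm = 0.1077 m
V_ms = sqrt(0.1077 * 9.81 * 3826 / 1.435)
V_ms = sqrt(2816.941158) = 53.0749 m/s
V = 53.0749 * 3.6 = 191.1 km/h

191.1


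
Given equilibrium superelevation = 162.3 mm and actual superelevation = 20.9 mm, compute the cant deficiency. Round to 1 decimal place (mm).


Cant deficiency = equilibrium cant - actual cant
CD = 162.3 - 20.9
CD = 141.4 mm

141.4


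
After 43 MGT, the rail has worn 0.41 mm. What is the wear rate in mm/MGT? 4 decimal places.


Wear rate = total wear / cumulative tonnage
Rate = 0.41 / 43
Rate = 0.0095 mm/MGT

0.0095


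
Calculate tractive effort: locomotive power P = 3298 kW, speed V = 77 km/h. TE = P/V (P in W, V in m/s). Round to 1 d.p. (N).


Convert: P = 3298 kW = 3298000 W
V = 77 / 3.6 = 21.3889 m/s
TE = 3298000 / 21.3889
TE = 154192.2 N

154192.2


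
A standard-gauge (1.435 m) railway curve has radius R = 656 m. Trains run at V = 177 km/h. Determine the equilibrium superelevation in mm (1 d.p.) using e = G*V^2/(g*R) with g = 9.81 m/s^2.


Convert speed: V = 177 / 3.6 = 49.1667 m/s
Apply formula: e = 1.435 * 49.1667^2 / (9.81 * 656)
e = 1.435 * 2417.3611 / 6435.36
e = 0.539039 m = 539.0 mm

539.0


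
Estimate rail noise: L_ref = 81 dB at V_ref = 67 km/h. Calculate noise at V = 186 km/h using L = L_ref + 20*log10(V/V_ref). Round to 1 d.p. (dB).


V/V_ref = 186 / 67 = 2.776119
log10(2.776119) = 0.443438
20 * 0.443438 = 8.8688
L = 81 + 8.8688 = 89.9 dB

89.9


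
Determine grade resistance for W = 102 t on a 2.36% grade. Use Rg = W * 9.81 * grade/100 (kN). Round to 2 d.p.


Rg = W * 9.81 * grade / 100
Rg = 102 * 9.81 * 2.36 / 100
Rg = 1000.62 * 0.0236
Rg = 23.61 kN

23.61


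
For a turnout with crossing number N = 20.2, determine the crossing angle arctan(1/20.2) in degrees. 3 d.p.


1/N = 1/20.2 = 0.049505
angle = arctan(0.049505) = 0.049465 rad
angle = 0.049465 * 180/pi = 2.834 degrees

2.834


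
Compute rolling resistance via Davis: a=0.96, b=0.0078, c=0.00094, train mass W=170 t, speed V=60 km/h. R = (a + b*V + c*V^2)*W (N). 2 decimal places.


b*V = 0.0078 * 60 = 0.468
c*V^2 = 0.00094 * 3600 = 3.384
R_per_t = 0.96 + 0.468 + 3.384 = 4.812 N/t
R_total = 4.812 * 170 = 818.04 N

818.04


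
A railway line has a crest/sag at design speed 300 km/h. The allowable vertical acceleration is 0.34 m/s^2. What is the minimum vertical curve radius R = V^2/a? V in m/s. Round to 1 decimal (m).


Convert speed: V = 300 / 3.6 = 83.3333 m/s
V^2 = 6944.4444 m^2/s^2
R_v = 6944.4444 / 0.34
R_v = 20424.8 m

20424.8


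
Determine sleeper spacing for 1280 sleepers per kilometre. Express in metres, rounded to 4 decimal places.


Spacing = 1000 m / number of sleepers
Spacing = 1000 / 1280
Spacing = 0.7813 m

0.7813


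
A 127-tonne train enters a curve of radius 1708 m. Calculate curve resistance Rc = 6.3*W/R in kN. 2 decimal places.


Rc = 6.3 * W / R
Rc = 6.3 * 127 / 1708
Rc = 800.1 / 1708
Rc = 0.47 kN

0.47


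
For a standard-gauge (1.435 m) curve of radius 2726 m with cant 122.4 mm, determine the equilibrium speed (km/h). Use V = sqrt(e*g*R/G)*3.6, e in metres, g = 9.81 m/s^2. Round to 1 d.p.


Convert cant: e = 122.4 mm = 0.1224 m
V_ms = sqrt(0.1224 * 9.81 * 2726 / 1.435)
V_ms = sqrt(2280.995222) = 47.7598 m/s
V = 47.7598 * 3.6 = 171.9 km/h

171.9


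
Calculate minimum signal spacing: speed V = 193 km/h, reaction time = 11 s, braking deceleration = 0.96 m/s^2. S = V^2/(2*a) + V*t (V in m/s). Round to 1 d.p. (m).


V = 193 / 3.6 = 53.6111 m/s
Braking distance = 53.6111^2 / (2*0.96) = 1496.9538 m
Sighting distance = 53.6111 * 11 = 589.7222 m
S = 1496.9538 + 589.7222 = 2086.7 m

2086.7


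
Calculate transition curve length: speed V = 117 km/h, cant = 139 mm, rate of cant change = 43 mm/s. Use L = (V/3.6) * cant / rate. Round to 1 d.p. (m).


Convert speed: V = 117 / 3.6 = 32.5 m/s
L = 32.5 * 139 / 43
L = 4517.5 / 43
L = 105.1 m

105.1


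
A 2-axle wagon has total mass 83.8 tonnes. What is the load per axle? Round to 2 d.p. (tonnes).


Load per axle = total weight / number of axles
Load = 83.8 / 2
Load = 41.90 tonnes

41.90


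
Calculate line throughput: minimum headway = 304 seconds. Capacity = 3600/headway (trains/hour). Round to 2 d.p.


Capacity = 3600 / headway
Capacity = 3600 / 304
Capacity = 11.84 trains/hour

11.84


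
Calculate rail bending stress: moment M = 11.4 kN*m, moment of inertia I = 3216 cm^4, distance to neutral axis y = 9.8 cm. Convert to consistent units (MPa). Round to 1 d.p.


Convert units:
M = 11.4 kN*m = 11400000 N*mm
y = 9.8 cm = 98 mm
I = 3216 cm^4 = 32160000 mm^4
sigma = 11400000 * 98 / 32160000
sigma = 34.7 MPa

34.7


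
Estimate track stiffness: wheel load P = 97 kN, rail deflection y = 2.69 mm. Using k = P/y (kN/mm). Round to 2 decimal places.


Track stiffness k = P / y
k = 97 / 2.69
k = 36.06 kN/mm

36.06


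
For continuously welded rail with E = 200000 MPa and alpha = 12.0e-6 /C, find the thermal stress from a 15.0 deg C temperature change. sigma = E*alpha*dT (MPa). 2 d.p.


sigma = E * alpha * dT
sigma = 200000 * 12.0e-6 * 15.0
sigma = 2.4 * 15.0
sigma = 36.00 MPa

36.00


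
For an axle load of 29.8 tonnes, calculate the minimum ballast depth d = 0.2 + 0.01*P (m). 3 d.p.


d = 0.2 + 0.01 * 29.8
d = 0.2 + 0.298
d = 0.498 m

0.498


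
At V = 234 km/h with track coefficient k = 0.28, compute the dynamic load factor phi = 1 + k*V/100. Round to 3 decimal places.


phi = 1 + k * V / 100
phi = 1 + 0.28 * 234 / 100
phi = 1 + 0.6552
phi = 1.655

1.655


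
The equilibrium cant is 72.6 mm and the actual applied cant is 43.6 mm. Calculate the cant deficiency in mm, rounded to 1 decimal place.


Cant deficiency = equilibrium cant - actual cant
CD = 72.6 - 43.6
CD = 29.0 mm

29.0


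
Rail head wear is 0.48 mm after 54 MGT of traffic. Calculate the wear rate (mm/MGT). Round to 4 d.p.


Wear rate = total wear / cumulative tonnage
Rate = 0.48 / 54
Rate = 0.0089 mm/MGT

0.0089


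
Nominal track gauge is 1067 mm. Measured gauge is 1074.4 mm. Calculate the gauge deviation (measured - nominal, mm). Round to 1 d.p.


Deviation = measured - nominal
Deviation = 1074.4 - 1067
Deviation = 7.4 mm

7.4


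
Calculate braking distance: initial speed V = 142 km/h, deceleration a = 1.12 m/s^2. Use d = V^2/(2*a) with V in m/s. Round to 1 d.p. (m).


Convert speed: V = 142 / 3.6 = 39.4444 m/s
V^2 = 1555.8642
d = 1555.8642 / (2 * 1.12)
d = 1555.8642 / 2.24
d = 694.6 m

694.6


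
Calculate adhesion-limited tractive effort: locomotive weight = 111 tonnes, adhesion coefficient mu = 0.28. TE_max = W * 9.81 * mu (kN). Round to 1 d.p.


TE_max = W * g * mu
TE_max = 111 * 9.81 * 0.28
TE_max = 1088.91 * 0.28
TE_max = 304.9 kN

304.9


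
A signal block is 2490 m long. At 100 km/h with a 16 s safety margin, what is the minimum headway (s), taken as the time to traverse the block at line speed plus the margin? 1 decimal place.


V = 100 / 3.6 = 27.7778 m/s
Block traversal time = 2490 / 27.7778 = 89.64 s
Headway = 89.64 + 16
Headway = 105.6 s

105.6


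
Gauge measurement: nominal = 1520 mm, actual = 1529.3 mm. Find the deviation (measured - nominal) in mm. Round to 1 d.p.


Deviation = measured - nominal
Deviation = 1529.3 - 1520
Deviation = 9.3 mm

9.3


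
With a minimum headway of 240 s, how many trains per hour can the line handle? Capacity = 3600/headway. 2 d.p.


Capacity = 3600 / headway
Capacity = 3600 / 240
Capacity = 15.00 trains/hour

15.00


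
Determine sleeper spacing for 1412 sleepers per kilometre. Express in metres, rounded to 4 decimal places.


Spacing = 1000 m / number of sleepers
Spacing = 1000 / 1412
Spacing = 0.7082 m

0.7082


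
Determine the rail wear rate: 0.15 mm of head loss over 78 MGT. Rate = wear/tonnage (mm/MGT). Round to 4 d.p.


Wear rate = total wear / cumulative tonnage
Rate = 0.15 / 78
Rate = 0.0019 mm/MGT

0.0019


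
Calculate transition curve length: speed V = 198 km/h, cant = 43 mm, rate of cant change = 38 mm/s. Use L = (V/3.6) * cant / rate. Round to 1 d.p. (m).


Convert speed: V = 198 / 3.6 = 55.0 m/s
L = 55.0 * 43 / 38
L = 2365.0 / 38
L = 62.2 m

62.2


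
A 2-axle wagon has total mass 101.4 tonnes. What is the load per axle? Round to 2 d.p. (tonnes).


Load per axle = total weight / number of axles
Load = 101.4 / 2
Load = 50.70 tonnes

50.70


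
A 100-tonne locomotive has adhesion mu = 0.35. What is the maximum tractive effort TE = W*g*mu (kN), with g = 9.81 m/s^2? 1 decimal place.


TE_max = W * g * mu
TE_max = 100 * 9.81 * 0.35
TE_max = 981.0 * 0.35
TE_max = 343.4 kN

343.4


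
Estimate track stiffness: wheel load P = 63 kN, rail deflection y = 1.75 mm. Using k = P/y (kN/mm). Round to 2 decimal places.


Track stiffness k = P / y
k = 63 / 1.75
k = 36.00 kN/mm

36.00


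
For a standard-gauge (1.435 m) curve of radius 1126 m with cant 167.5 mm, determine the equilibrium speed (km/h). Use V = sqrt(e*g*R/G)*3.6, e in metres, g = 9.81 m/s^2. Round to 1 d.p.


Convert cant: e = 167.5 mm = 0.1675 m
V_ms = sqrt(0.1675 * 9.81 * 1126 / 1.435)
V_ms = sqrt(1289.348467) = 35.9075 m/s
V = 35.9075 * 3.6 = 129.3 km/h

129.3


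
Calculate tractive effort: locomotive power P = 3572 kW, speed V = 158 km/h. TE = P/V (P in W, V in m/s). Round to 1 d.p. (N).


Convert: P = 3572 kW = 3572000 W
V = 158 / 3.6 = 43.8889 m/s
TE = 3572000 / 43.8889
TE = 81387.3 N

81387.3


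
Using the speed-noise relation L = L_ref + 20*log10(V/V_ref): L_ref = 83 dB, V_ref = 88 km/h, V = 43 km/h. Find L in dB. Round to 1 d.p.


V/V_ref = 43 / 88 = 0.488636
log10(0.488636) = -0.311014
20 * -0.311014 = -6.2203
L = 83 + -6.2203 = 76.8 dB

76.8


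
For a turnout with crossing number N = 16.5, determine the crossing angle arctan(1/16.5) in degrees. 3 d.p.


1/N = 1/16.5 = 0.060606
angle = arctan(0.060606) = 0.060532 rad
angle = 0.060532 * 180/pi = 3.468 degrees

3.468


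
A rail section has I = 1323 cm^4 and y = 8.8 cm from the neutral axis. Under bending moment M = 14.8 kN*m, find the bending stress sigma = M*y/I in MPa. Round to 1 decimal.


Convert units:
M = 14.8 kN*m = 14800000 N*mm
y = 8.8 cm = 88 mm
I = 1323 cm^4 = 13230000 mm^4
sigma = 14800000 * 88 / 13230000
sigma = 98.4 MPa

98.4


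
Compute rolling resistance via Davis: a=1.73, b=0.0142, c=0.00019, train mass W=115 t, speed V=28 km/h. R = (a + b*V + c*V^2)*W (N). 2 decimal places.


b*V = 0.0142 * 28 = 0.3976
c*V^2 = 0.00019 * 784 = 0.14896
R_per_t = 1.73 + 0.3976 + 0.14896 = 2.27656 N/t
R_total = 2.27656 * 115 = 261.80 N

261.80


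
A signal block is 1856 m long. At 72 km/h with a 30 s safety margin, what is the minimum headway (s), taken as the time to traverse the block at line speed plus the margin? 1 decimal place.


V = 72 / 3.6 = 20.0 m/s
Block traversal time = 1856 / 20.0 = 92.8 s
Headway = 92.8 + 30
Headway = 122.8 s

122.8


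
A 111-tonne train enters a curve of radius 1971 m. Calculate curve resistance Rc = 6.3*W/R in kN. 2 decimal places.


Rc = 6.3 * W / R
Rc = 6.3 * 111 / 1971
Rc = 699.3 / 1971
Rc = 0.35 kN

0.35


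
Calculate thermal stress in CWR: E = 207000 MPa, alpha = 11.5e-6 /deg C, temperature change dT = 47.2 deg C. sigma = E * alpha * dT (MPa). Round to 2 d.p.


sigma = E * alpha * dT
sigma = 207000 * 11.5e-6 * 47.2
sigma = 2.3805 * 47.2
sigma = 112.36 MPa

112.36


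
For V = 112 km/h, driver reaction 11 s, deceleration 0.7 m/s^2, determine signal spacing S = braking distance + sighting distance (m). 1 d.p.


V = 112 / 3.6 = 31.1111 m/s
Braking distance = 31.1111^2 / (2*0.7) = 691.358 m
Sighting distance = 31.1111 * 11 = 342.2222 m
S = 691.358 + 342.2222 = 1033.6 m

1033.6


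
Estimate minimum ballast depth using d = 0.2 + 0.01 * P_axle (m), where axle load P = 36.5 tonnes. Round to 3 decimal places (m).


d = 0.2 + 0.01 * 36.5
d = 0.2 + 0.365
d = 0.565 m

0.565


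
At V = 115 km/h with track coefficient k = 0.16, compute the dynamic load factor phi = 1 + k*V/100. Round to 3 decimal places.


phi = 1 + k * V / 100
phi = 1 + 0.16 * 115 / 100
phi = 1 + 0.184
phi = 1.184

1.184


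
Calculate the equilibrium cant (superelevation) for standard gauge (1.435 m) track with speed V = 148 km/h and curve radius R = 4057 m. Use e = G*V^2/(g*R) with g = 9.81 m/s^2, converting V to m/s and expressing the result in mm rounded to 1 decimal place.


Convert speed: V = 148 / 3.6 = 41.1111 m/s
Apply formula: e = 1.435 * 41.1111^2 / (9.81 * 4057)
e = 1.435 * 1690.1235 / 39799.17
e = 0.060939 m = 60.9 mm

60.9


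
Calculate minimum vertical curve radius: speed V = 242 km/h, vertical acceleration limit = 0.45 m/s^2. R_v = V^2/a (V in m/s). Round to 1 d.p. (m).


Convert speed: V = 242 / 3.6 = 67.2222 m/s
V^2 = 4518.8272 m^2/s^2
R_v = 4518.8272 / 0.45
R_v = 10041.8 m

10041.8


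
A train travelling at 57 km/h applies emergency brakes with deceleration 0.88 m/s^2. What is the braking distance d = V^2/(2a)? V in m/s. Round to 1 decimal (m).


Convert speed: V = 57 / 3.6 = 15.8333 m/s
V^2 = 250.6944
d = 250.6944 / (2 * 0.88)
d = 250.6944 / 1.76
d = 142.4 m

142.4


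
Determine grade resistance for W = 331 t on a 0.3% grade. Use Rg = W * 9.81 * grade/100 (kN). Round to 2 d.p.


Rg = W * 9.81 * grade / 100
Rg = 331 * 9.81 * 0.3 / 100
Rg = 3247.11 * 0.003
Rg = 9.74 kN

9.74


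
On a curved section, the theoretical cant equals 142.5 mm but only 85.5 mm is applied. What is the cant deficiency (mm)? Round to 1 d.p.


Cant deficiency = equilibrium cant - actual cant
CD = 142.5 - 85.5
CD = 57.0 mm

57.0


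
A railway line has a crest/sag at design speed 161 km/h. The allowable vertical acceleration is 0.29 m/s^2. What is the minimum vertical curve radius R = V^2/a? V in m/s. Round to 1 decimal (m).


Convert speed: V = 161 / 3.6 = 44.7222 m/s
V^2 = 2000.0772 m^2/s^2
R_v = 2000.0772 / 0.29
R_v = 6896.8 m

6896.8


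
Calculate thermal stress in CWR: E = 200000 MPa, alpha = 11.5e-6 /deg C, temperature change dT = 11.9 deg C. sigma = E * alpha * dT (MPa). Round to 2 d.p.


sigma = E * alpha * dT
sigma = 200000 * 11.5e-6 * 11.9
sigma = 2.3 * 11.9
sigma = 27.37 MPa

27.37


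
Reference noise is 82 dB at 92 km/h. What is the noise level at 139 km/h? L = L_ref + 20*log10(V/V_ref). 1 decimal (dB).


V/V_ref = 139 / 92 = 1.51087
log10(1.51087) = 0.179227
20 * 0.179227 = 3.5845
L = 82 + 3.5845 = 85.6 dB

85.6


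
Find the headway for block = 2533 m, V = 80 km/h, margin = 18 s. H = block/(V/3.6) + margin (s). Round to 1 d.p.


V = 80 / 3.6 = 22.2222 m/s
Block traversal time = 2533 / 22.2222 = 113.985 s
Headway = 113.985 + 18
Headway = 132.0 s

132.0


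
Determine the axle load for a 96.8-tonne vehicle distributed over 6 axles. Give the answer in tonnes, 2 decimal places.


Load per axle = total weight / number of axles
Load = 96.8 / 6
Load = 16.13 tonnes

16.13


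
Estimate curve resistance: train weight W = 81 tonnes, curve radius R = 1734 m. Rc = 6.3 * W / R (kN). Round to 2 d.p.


Rc = 6.3 * W / R
Rc = 6.3 * 81 / 1734
Rc = 510.3 / 1734
Rc = 0.29 kN

0.29


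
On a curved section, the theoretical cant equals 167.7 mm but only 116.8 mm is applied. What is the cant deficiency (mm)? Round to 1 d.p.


Cant deficiency = equilibrium cant - actual cant
CD = 167.7 - 116.8
CD = 50.9 mm

50.9


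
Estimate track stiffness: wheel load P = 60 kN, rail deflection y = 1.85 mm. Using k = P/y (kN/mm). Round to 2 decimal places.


Track stiffness k = P / y
k = 60 / 1.85
k = 32.43 kN/mm

32.43


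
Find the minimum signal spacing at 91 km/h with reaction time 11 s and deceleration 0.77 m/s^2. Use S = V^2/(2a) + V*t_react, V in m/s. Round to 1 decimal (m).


V = 91 / 3.6 = 25.2778 m/s
Braking distance = 25.2778^2 / (2*0.77) = 414.913 m
Sighting distance = 25.2778 * 11 = 278.0556 m
S = 414.913 + 278.0556 = 693.0 m

693.0


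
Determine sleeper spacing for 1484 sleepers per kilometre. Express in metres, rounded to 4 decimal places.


Spacing = 1000 m / number of sleepers
Spacing = 1000 / 1484
Spacing = 0.6739 m

0.6739


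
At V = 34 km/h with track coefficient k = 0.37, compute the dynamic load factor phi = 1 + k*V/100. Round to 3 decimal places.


phi = 1 + k * V / 100
phi = 1 + 0.37 * 34 / 100
phi = 1 + 0.1258
phi = 1.126

1.126


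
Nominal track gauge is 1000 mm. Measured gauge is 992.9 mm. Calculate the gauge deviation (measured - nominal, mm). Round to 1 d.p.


Deviation = measured - nominal
Deviation = 992.9 - 1000
Deviation = -7.1 mm

-7.1


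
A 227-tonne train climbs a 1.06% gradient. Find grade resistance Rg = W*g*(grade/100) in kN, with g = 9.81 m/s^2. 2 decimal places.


Rg = W * 9.81 * grade / 100
Rg = 227 * 9.81 * 1.06 / 100
Rg = 2226.87 * 0.0106
Rg = 23.60 kN

23.60


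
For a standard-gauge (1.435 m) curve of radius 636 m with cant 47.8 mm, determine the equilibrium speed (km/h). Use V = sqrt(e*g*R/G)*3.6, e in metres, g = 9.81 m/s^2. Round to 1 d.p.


Convert cant: e = 47.8 mm = 0.0478 m
V_ms = sqrt(0.0478 * 9.81 * 636 / 1.435)
V_ms = sqrt(207.827072) = 14.4162 m/s
V = 14.4162 * 3.6 = 51.9 km/h

51.9


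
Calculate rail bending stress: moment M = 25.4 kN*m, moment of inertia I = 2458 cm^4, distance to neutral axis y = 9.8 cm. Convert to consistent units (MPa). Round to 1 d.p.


Convert units:
M = 25.4 kN*m = 25400000 N*mm
y = 9.8 cm = 98 mm
I = 2458 cm^4 = 24580000 mm^4
sigma = 25400000 * 98 / 24580000
sigma = 101.3 MPa

101.3


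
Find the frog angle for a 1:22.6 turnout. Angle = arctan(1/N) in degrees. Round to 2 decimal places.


1/N = 1/22.6 = 0.044248
angle = arctan(0.044248) = 0.044219 rad
angle = 0.044219 * 180/pi = 2.53 degrees

2.53


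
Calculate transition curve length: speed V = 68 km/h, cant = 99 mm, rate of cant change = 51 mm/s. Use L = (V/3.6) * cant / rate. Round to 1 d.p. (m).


Convert speed: V = 68 / 3.6 = 18.8889 m/s
L = 18.8889 * 99 / 51
L = 1870.0 / 51
L = 36.7 m

36.7


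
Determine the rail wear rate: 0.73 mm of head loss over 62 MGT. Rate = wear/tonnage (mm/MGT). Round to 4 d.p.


Wear rate = total wear / cumulative tonnage
Rate = 0.73 / 62
Rate = 0.0118 mm/MGT

0.0118


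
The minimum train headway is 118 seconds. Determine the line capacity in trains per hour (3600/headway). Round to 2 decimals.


Capacity = 3600 / headway
Capacity = 3600 / 118
Capacity = 30.51 trains/hour

30.51


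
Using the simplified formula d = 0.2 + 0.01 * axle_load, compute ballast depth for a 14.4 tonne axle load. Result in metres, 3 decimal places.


d = 0.2 + 0.01 * 14.4
d = 0.2 + 0.144
d = 0.344 m

0.344


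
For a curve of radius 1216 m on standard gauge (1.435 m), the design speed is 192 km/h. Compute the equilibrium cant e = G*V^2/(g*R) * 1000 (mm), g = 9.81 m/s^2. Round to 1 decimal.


Convert speed: V = 192 / 3.6 = 53.3333 m/s
Apply formula: e = 1.435 * 53.3333^2 / (9.81 * 1216)
e = 1.435 * 2844.4444 / 11928.96
e = 0.342174 m = 342.2 mm

342.2


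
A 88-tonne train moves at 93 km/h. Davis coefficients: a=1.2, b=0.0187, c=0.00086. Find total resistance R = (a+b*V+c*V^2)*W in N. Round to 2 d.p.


b*V = 0.0187 * 93 = 1.7391
c*V^2 = 0.00086 * 8649 = 7.43814
R_per_t = 1.2 + 1.7391 + 7.43814 = 10.37724 N/t
R_total = 10.37724 * 88 = 913.20 N

913.20


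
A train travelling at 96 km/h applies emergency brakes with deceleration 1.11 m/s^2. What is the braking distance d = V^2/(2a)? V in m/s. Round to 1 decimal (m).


Convert speed: V = 96 / 3.6 = 26.6667 m/s
V^2 = 711.1111
d = 711.1111 / (2 * 1.11)
d = 711.1111 / 2.22
d = 320.3 m

320.3


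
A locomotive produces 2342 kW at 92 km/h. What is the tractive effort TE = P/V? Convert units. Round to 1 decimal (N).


Convert: P = 2342 kW = 2342000 W
V = 92 / 3.6 = 25.5556 m/s
TE = 2342000 / 25.5556
TE = 91643.5 N

91643.5


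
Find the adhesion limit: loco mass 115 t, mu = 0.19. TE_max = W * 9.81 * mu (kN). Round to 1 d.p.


TE_max = W * g * mu
TE_max = 115 * 9.81 * 0.19
TE_max = 1128.15 * 0.19
TE_max = 214.3 kN

214.3


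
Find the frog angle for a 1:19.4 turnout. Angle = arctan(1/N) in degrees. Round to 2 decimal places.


1/N = 1/19.4 = 0.051546
angle = arctan(0.051546) = 0.051501 rad
angle = 0.051501 * 180/pi = 2.95 degrees

2.95


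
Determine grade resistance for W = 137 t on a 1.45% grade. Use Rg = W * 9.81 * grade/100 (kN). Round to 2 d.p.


Rg = W * 9.81 * grade / 100
Rg = 137 * 9.81 * 1.45 / 100
Rg = 1343.97 * 0.0145
Rg = 19.49 kN

19.49


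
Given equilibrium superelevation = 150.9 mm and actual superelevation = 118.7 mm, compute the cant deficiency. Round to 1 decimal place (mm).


Cant deficiency = equilibrium cant - actual cant
CD = 150.9 - 118.7
CD = 32.2 mm

32.2


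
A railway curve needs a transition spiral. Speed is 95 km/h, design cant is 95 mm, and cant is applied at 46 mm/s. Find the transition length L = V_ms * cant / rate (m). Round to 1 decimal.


Convert speed: V = 95 / 3.6 = 26.3889 m/s
L = 26.3889 * 95 / 46
L = 2506.9444 / 46
L = 54.5 m

54.5


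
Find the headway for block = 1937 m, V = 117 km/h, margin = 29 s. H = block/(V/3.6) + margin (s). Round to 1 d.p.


V = 117 / 3.6 = 32.5 m/s
Block traversal time = 1937 / 32.5 = 59.6 s
Headway = 59.6 + 29
Headway = 88.6 s

88.6


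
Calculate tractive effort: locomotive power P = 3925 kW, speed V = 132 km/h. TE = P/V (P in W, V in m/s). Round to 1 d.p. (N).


Convert: P = 3925 kW = 3925000 W
V = 132 / 3.6 = 36.6667 m/s
TE = 3925000 / 36.6667
TE = 107045.5 N

107045.5


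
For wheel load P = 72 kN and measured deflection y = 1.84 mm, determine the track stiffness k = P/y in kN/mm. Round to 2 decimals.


Track stiffness k = P / y
k = 72 / 1.84
k = 39.13 kN/mm

39.13


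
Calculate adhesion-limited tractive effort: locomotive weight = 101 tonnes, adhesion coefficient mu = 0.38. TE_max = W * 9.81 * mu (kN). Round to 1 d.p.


TE_max = W * g * mu
TE_max = 101 * 9.81 * 0.38
TE_max = 990.81 * 0.38
TE_max = 376.5 kN

376.5


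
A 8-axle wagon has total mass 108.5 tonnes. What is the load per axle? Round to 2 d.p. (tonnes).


Load per axle = total weight / number of axles
Load = 108.5 / 8
Load = 13.56 tonnes

13.56


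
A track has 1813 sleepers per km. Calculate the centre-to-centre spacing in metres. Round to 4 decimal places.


Spacing = 1000 m / number of sleepers
Spacing = 1000 / 1813
Spacing = 0.5516 m

0.5516


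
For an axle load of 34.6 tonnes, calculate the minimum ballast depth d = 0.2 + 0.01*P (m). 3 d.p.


d = 0.2 + 0.01 * 34.6
d = 0.2 + 0.346
d = 0.546 m

0.546


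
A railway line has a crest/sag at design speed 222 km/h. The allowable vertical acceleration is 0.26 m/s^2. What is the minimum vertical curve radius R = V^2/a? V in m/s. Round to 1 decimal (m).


Convert speed: V = 222 / 3.6 = 61.6667 m/s
V^2 = 3802.7778 m^2/s^2
R_v = 3802.7778 / 0.26
R_v = 14626.1 m

14626.1


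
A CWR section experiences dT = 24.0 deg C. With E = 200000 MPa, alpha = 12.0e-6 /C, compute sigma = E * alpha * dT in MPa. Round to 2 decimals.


sigma = E * alpha * dT
sigma = 200000 * 12.0e-6 * 24.0
sigma = 2.4 * 24.0
sigma = 57.60 MPa

57.60


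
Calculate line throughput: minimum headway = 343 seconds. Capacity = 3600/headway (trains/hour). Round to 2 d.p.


Capacity = 3600 / headway
Capacity = 3600 / 343
Capacity = 10.50 trains/hour

10.50


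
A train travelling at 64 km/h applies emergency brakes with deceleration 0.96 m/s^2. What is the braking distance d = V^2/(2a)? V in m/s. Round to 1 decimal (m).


Convert speed: V = 64 / 3.6 = 17.7778 m/s
V^2 = 316.0494
d = 316.0494 / (2 * 0.96)
d = 316.0494 / 1.92
d = 164.6 m

164.6


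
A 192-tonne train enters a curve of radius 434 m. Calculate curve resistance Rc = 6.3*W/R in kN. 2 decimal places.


Rc = 6.3 * W / R
Rc = 6.3 * 192 / 434
Rc = 1209.6 / 434
Rc = 2.79 kN

2.79


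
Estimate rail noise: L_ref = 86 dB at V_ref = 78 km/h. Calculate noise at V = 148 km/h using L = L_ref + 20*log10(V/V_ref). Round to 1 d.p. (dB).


V/V_ref = 148 / 78 = 1.897436
log10(1.897436) = 0.278167
20 * 0.278167 = 5.5633
L = 86 + 5.5633 = 91.6 dB

91.6


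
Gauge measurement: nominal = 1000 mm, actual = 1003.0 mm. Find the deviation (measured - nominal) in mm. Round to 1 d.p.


Deviation = measured - nominal
Deviation = 1003.0 - 1000
Deviation = 3.0 mm

3.0


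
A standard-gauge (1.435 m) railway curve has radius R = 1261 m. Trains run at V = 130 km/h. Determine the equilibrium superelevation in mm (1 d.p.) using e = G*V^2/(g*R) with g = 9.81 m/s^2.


Convert speed: V = 130 / 3.6 = 36.1111 m/s
Apply formula: e = 1.435 * 36.1111^2 / (9.81 * 1261)
e = 1.435 * 1304.0123 / 12370.41
e = 0.151269 m = 151.3 mm

151.3


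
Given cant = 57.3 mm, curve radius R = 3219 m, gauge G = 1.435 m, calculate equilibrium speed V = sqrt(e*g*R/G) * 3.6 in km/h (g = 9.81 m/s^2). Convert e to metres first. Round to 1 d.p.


Convert cant: e = 57.3 mm = 0.0573 m
V_ms = sqrt(0.0573 * 9.81 * 3219 / 1.435)
V_ms = sqrt(1260.935015) = 35.5096 m/s
V = 35.5096 * 3.6 = 127.8 km/h

127.8


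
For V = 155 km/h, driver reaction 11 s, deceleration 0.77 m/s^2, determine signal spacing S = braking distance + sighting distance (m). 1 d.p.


V = 155 / 3.6 = 43.0556 m/s
Braking distance = 43.0556^2 / (2*0.77) = 1203.7538 m
Sighting distance = 43.0556 * 11 = 473.6111 m
S = 1203.7538 + 473.6111 = 1677.4 m

1677.4


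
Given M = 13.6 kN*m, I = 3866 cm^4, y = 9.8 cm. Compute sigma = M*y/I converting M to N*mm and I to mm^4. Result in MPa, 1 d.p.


Convert units:
M = 13.6 kN*m = 13600000 N*mm
y = 9.8 cm = 98 mm
I = 3866 cm^4 = 38660000 mm^4
sigma = 13600000 * 98 / 38660000
sigma = 34.5 MPa

34.5


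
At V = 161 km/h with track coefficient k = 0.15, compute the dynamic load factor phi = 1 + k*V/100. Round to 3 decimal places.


phi = 1 + k * V / 100
phi = 1 + 0.15 * 161 / 100
phi = 1 + 0.2415
phi = 1.242

1.242


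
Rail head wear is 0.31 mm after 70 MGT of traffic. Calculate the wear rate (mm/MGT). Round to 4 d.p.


Wear rate = total wear / cumulative tonnage
Rate = 0.31 / 70
Rate = 0.0044 mm/MGT

0.0044


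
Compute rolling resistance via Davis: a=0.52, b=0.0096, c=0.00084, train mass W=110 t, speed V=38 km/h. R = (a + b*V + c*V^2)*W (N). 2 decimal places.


b*V = 0.0096 * 38 = 0.3648
c*V^2 = 0.00084 * 1444 = 1.21296
R_per_t = 0.52 + 0.3648 + 1.21296 = 2.09776 N/t
R_total = 2.09776 * 110 = 230.75 N

230.75


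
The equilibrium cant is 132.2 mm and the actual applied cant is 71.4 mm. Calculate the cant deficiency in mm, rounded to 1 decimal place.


Cant deficiency = equilibrium cant - actual cant
CD = 132.2 - 71.4
CD = 60.8 mm

60.8


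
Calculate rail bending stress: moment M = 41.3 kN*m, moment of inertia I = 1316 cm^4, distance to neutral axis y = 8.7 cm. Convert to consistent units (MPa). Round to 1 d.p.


Convert units:
M = 41.3 kN*m = 41300000 N*mm
y = 8.7 cm = 87 mm
I = 1316 cm^4 = 13160000 mm^4
sigma = 41300000 * 87 / 13160000
sigma = 273.0 MPa

273.0


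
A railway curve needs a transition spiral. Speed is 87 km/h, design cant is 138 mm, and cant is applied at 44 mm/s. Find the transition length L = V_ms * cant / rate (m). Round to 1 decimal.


Convert speed: V = 87 / 3.6 = 24.1667 m/s
L = 24.1667 * 138 / 44
L = 3335.0 / 44
L = 75.8 m

75.8


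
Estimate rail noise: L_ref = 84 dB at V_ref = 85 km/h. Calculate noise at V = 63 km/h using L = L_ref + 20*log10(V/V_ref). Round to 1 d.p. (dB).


V/V_ref = 63 / 85 = 0.741176
log10(0.741176) = -0.130078
20 * -0.130078 = -2.6016
L = 84 + -2.6016 = 81.4 dB

81.4


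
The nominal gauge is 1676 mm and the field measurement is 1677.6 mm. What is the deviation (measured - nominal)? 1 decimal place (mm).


Deviation = measured - nominal
Deviation = 1677.6 - 1676
Deviation = 1.6 mm

1.6


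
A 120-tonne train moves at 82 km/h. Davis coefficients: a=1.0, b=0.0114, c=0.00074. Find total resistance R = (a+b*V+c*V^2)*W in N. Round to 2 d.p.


b*V = 0.0114 * 82 = 0.9348
c*V^2 = 0.00074 * 6724 = 4.97576
R_per_t = 1.0 + 0.9348 + 4.97576 = 6.91056 N/t
R_total = 6.91056 * 120 = 829.27 N

829.27


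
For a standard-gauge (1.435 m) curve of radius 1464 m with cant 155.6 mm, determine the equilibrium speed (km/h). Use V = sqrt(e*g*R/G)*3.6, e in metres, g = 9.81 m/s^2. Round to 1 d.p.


Convert cant: e = 155.6 mm = 0.1556 m
V_ms = sqrt(0.1556 * 9.81 * 1464 / 1.435)
V_ms = sqrt(1557.283836) = 39.4624 m/s
V = 39.4624 * 3.6 = 142.1 km/h

142.1


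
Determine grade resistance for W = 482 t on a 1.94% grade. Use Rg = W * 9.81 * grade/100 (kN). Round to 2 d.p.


Rg = W * 9.81 * grade / 100
Rg = 482 * 9.81 * 1.94 / 100
Rg = 4728.42 * 0.0194
Rg = 91.73 kN

91.73


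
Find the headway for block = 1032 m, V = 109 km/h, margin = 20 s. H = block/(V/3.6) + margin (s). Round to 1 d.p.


V = 109 / 3.6 = 30.2778 m/s
Block traversal time = 1032 / 30.2778 = 34.0844 s
Headway = 34.0844 + 20
Headway = 54.1 s

54.1


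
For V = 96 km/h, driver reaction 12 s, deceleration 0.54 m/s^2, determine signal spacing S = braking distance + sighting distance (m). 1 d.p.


V = 96 / 3.6 = 26.6667 m/s
Braking distance = 26.6667^2 / (2*0.54) = 658.4362 m
Sighting distance = 26.6667 * 12 = 320.0 m
S = 658.4362 + 320.0 = 978.4 m

978.4


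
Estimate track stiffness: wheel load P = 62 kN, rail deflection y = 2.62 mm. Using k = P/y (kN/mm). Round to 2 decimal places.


Track stiffness k = P / y
k = 62 / 2.62
k = 23.66 kN/mm

23.66


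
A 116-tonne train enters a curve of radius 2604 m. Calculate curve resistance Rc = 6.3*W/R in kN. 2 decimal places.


Rc = 6.3 * W / R
Rc = 6.3 * 116 / 2604
Rc = 730.8 / 2604
Rc = 0.28 kN

0.28


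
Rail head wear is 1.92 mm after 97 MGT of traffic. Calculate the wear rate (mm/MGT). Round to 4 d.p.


Wear rate = total wear / cumulative tonnage
Rate = 1.92 / 97
Rate = 0.0198 mm/MGT

0.0198


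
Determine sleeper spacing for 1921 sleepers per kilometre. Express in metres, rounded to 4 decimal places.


Spacing = 1000 m / number of sleepers
Spacing = 1000 / 1921
Spacing = 0.5206 m

0.5206


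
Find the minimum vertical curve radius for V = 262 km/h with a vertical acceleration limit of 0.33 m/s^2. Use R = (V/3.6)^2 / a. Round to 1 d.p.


Convert speed: V = 262 / 3.6 = 72.7778 m/s
V^2 = 5296.6049 m^2/s^2
R_v = 5296.6049 / 0.33
R_v = 16050.3 m

16050.3


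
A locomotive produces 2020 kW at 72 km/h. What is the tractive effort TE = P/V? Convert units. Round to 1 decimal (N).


Convert: P = 2020 kW = 2020000 W
V = 72 / 3.6 = 20.0 m/s
TE = 2020000 / 20.0
TE = 101000.0 N

101000.0


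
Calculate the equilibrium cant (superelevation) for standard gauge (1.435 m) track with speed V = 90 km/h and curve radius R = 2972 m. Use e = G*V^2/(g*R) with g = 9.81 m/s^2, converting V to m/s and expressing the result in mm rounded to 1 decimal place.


Convert speed: V = 90 / 3.6 = 25.0 m/s
Apply formula: e = 1.435 * 25.0^2 / (9.81 * 2972)
e = 1.435 * 625.0 / 29155.32
e = 0.030762 m = 30.8 mm

30.8


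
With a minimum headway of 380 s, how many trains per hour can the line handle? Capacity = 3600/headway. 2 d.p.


Capacity = 3600 / headway
Capacity = 3600 / 380
Capacity = 9.47 trains/hour

9.47


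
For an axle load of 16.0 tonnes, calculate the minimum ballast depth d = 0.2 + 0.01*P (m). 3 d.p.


d = 0.2 + 0.01 * 16.0
d = 0.2 + 0.16
d = 0.360 m

0.360


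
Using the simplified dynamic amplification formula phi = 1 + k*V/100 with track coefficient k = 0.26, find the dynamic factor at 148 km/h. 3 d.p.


phi = 1 + k * V / 100
phi = 1 + 0.26 * 148 / 100
phi = 1 + 0.3848
phi = 1.385

1.385


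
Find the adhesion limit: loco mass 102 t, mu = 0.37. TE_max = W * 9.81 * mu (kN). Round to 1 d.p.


TE_max = W * g * mu
TE_max = 102 * 9.81 * 0.37
TE_max = 1000.62 * 0.37
TE_max = 370.2 kN

370.2


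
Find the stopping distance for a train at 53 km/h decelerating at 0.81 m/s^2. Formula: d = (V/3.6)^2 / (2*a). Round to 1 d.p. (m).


Convert speed: V = 53 / 3.6 = 14.7222 m/s
V^2 = 216.7438
d = 216.7438 / (2 * 0.81)
d = 216.7438 / 1.62
d = 133.8 m

133.8


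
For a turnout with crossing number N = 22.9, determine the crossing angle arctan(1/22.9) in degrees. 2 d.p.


1/N = 1/22.9 = 0.043668
angle = arctan(0.043668) = 0.04364 rad
angle = 0.04364 * 180/pi = 2.50 degrees

2.50


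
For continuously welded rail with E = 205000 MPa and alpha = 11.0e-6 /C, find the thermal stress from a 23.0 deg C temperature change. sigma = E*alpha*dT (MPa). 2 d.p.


sigma = E * alpha * dT
sigma = 205000 * 11.0e-6 * 23.0
sigma = 2.255 * 23.0
sigma = 51.87 MPa

51.87


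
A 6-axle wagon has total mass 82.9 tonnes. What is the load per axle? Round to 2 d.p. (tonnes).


Load per axle = total weight / number of axles
Load = 82.9 / 6
Load = 13.82 tonnes

13.82


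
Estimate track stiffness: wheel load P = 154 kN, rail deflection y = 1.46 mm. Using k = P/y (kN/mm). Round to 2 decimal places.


Track stiffness k = P / y
k = 154 / 1.46
k = 105.48 kN/mm

105.48


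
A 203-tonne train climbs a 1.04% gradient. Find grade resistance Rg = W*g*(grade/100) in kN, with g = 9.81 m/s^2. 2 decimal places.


Rg = W * 9.81 * grade / 100
Rg = 203 * 9.81 * 1.04 / 100
Rg = 1991.43 * 0.0104
Rg = 20.71 kN

20.71


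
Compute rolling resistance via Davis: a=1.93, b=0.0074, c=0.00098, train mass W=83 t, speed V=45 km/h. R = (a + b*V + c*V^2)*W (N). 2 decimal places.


b*V = 0.0074 * 45 = 0.333
c*V^2 = 0.00098 * 2025 = 1.9845
R_per_t = 1.93 + 0.333 + 1.9845 = 4.2475 N/t
R_total = 4.2475 * 83 = 352.54 N

352.54


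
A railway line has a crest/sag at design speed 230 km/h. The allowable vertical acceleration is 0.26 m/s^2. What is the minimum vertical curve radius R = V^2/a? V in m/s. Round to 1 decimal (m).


Convert speed: V = 230 / 3.6 = 63.8889 m/s
V^2 = 4081.7901 m^2/s^2
R_v = 4081.7901 / 0.26
R_v = 15699.2 m

15699.2


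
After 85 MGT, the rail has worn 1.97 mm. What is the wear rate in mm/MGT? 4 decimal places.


Wear rate = total wear / cumulative tonnage
Rate = 1.97 / 85
Rate = 0.0232 mm/MGT

0.0232


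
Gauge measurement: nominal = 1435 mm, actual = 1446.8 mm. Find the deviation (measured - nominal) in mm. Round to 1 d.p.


Deviation = measured - nominal
Deviation = 1446.8 - 1435
Deviation = 11.8 mm

11.8


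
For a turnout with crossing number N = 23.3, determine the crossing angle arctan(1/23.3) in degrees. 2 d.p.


1/N = 1/23.3 = 0.042918
angle = arctan(0.042918) = 0.042892 rad
angle = 0.042892 * 180/pi = 2.46 degrees

2.46


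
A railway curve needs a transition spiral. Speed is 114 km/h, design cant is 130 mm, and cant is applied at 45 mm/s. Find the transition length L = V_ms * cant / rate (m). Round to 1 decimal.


Convert speed: V = 114 / 3.6 = 31.6667 m/s
L = 31.6667 * 130 / 45
L = 4116.6667 / 45
L = 91.5 m

91.5


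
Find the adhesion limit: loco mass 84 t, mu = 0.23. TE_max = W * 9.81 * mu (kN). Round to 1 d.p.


TE_max = W * g * mu
TE_max = 84 * 9.81 * 0.23
TE_max = 824.04 * 0.23
TE_max = 189.5 kN

189.5


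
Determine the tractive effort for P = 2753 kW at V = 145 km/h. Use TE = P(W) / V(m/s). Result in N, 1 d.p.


Convert: P = 2753 kW = 2753000 W
V = 145 / 3.6 = 40.2778 m/s
TE = 2753000 / 40.2778
TE = 68350.3 N

68350.3


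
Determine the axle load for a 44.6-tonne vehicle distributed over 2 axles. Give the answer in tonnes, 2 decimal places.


Load per axle = total weight / number of axles
Load = 44.6 / 2
Load = 22.30 tonnes

22.30


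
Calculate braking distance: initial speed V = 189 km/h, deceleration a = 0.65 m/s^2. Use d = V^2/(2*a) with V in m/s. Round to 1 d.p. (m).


Convert speed: V = 189 / 3.6 = 52.5 m/s
V^2 = 2756.25
d = 2756.25 / (2 * 0.65)
d = 2756.25 / 1.3
d = 2120.2 m

2120.2


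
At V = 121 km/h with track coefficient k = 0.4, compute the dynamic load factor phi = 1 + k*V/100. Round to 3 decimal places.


phi = 1 + k * V / 100
phi = 1 + 0.4 * 121 / 100
phi = 1 + 0.484
phi = 1.484

1.484


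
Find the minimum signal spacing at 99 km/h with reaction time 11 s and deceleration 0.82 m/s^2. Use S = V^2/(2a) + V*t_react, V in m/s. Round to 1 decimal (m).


V = 99 / 3.6 = 27.5 m/s
Braking distance = 27.5^2 / (2*0.82) = 461.128 m
Sighting distance = 27.5 * 11 = 302.5 m
S = 461.128 + 302.5 = 763.6 m

763.6


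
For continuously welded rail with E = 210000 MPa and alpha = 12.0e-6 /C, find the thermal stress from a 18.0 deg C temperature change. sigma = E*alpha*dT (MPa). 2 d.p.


sigma = E * alpha * dT
sigma = 210000 * 12.0e-6 * 18.0
sigma = 2.52 * 18.0
sigma = 45.36 MPa

45.36
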